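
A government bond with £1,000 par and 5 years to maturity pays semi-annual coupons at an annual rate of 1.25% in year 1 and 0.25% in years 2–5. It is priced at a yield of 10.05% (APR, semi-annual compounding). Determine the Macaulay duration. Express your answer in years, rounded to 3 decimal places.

4.900 years

Periodic yield y = 0.05025. Discount each cash flow and weight by its period:
  t   CF        PV=CF/(1+0.05025)^t    t·PV
  1         6.25         5.9510         5.9510
  2         6.25         5.6662        11.3325
  3         1.25         1.0790         3.2371
  4         1.25         1.0274         4.1096
  5         1.25         0.9782         4.8912
  6         1.25         0.9314         5.5886
  7         1.25         0.8869         6.2081
  8         1.25         0.8444         6.7555
  9         1.25         0.8040         7.2363
  10    1,001.25       613.2190     6,132.1903
  Σ                    631.3877     6,187.5002
Price P = Σ PV = 631.3877.
Macaulay duration = Σ(t·PV) / P = 6,187.5002 / 631.3877 = 9.79984 half-year periods.
In years: 9.79984 / 2 = 4.89992 years.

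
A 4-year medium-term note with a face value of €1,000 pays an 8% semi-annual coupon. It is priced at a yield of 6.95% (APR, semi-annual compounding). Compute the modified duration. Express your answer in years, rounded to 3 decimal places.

3.393 years

Periodic yield y = 0.03475. First find Macaulay duration:
  t   CF        PV=CF/(1+0.03475)^t    t·PV
  1        40.00        38.6567        38.6567
  2        40.00        37.3585        74.7169
  3        40.00        36.1039       108.3116
  4        40.00        34.8914       139.5656
  5        40.00        33.7196       168.5982
  6        40.00        32.5872       195.5234
  7        40.00        31.4928       220.4499
  8     1,040.00       791.3158     6,330.5267
  Σ                  1,036.1260     7,276.3489
P = 1,036.1260; Macaulay duration = 7,276.3489 / 1,036.1260 = 7.02265 half-year periods = 3.51132 years.
Modified duration = D_Mac / (1 + y) = 3.51132 / 1.03475 = 3.39340 years.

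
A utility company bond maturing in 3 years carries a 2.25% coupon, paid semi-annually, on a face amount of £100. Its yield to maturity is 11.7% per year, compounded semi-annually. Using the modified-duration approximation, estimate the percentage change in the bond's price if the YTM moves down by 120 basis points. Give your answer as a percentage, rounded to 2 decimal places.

+3.29%

Periodic yield y = 0.0585. Modified duration first:
  t   CF        PV=CF/(1+0.0585)^t    t·PV
  1        1.125         1.0628         1.0628
  2        1.125         1.0041         2.0082
  3        1.125         0.9486         2.8458
  4        1.125         0.8962         3.5847
  5        1.125         0.8466         4.2332
  6      101.125        71.8974       431.3846
  Σ                     76.6557       445.1192
P = 76.6557; D_Mac = 5.80673 half-year periods = 2.90337 yrs; D_mod = 2.90337/(1+0.0585) = 2.74291 yrs.
ΔP/P ≈ -D_mod · Δy = -2.74291 × (-0.012) = +0.032915 = +3.2915%.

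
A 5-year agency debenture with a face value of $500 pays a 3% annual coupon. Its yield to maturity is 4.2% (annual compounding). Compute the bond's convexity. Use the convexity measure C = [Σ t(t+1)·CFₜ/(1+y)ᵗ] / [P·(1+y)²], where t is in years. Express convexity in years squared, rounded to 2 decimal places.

With y = 0.042:
  t   CF        PV=CF/(1+0.042)^t    t·PV        t(t+1)·PV
  1        15.00        14.3954        14.3954          28.7908
  2        15.00        13.8152        27.6303          82.8909
  3        15.00        13.2583        39.7749         159.0997
  4        15.00        12.7239        50.8956         254.4781
  5       515.00       419.2457     2,096.2286      12,577.3715
  Σ                    473.4385     2,228.9248      13,102.6310
P = 473.4385.
Convexity = Σ t(t+1)·PV / [P·(1+y)²] = 13,102.6310 / (473.4385 × 1.085764) = 25.48939.

25.49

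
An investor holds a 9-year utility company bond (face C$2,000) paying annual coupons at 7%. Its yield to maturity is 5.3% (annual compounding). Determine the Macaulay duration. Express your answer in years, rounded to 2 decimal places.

Periodic yield y = 0.053. Discount each cash flow and weight by its year:
  t   CF        PV=CF/(1+0.053)^t    t·PV
  1       140.00       132.9535       132.9535
  2       140.00       126.2616       252.5232
  3       140.00       119.9066       359.7197
  4       140.00       113.8714       455.4855
  5       140.00       108.1400       540.6998
  6       140.00       102.6970       616.1821
  7       140.00        97.5280       682.6962
  8       140.00        92.6192       740.9537
  9     2,140.00     1,344.4927    12,100.4339
  Σ                  2,238.4698    15,881.6474
Price P = Σ PV = 2,238.4698.
Macaulay duration = Σ(t·PV) / P = 15,881.6474 / 2,238.4698 = 7.09487 years.

7.09 years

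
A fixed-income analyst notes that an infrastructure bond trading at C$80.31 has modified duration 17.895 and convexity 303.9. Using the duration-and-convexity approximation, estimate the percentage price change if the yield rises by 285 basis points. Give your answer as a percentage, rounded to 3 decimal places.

Duration effect: -D_mod·Δy = -17.895 × (+0.0285) = -0.5100075
Convexity effect: ½·C·(Δy)² = 0.5 × 303.9 × (0.0285)² = +0.1234213875
ΔP/P ≈ -0.5100075 + 0.1234213875 = -0.3865861125
= -38.65861125%.

-38.659%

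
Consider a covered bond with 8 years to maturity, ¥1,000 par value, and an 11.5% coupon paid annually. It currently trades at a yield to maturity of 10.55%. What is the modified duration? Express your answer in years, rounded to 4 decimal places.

Periodic yield y = 0.1055. First find Macaulay duration:
  t   CF        PV=CF/(1+0.1055)^t    t·PV
  1       115.00       104.0253       104.0253
  2       115.00        94.0980       188.1960
  3       115.00        85.1180       255.3541
  4       115.00        76.9951       307.9802
  5       115.00        69.6473       348.2364
  6       115.00        63.0007       378.0042
  7       115.00        56.9884       398.9189
  8     1,115.00       499.8099     3,998.4795
  Σ                  1,049.6827     5,979.1947
P = 1,049.6827; Macaulay duration = 5,979.1947 / 1,049.6827 = 5.69619 years.
Modified duration = D_Mac / (1 + y) = 5.69619 / 1.1055 = 5.15259 years.

5.1526 years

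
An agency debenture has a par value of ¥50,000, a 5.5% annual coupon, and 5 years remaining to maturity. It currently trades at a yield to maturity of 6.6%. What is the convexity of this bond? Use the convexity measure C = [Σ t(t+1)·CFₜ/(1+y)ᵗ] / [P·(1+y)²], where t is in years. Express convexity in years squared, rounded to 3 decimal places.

22.851

With y = 0.066:
  t   CF        PV=CF/(1+0.066)^t    t·PV        t(t+1)·PV
  1     2,750.00     2,579.7373     2,579.7373       5,159.4747
  2     2,750.00     2,420.0163     4,840.0325      14,520.0976
  3     2,750.00     2,270.1841     6,810.5523      27,242.2093
  4     2,750.00     2,129.6286     8,518.5145      42,592.5724
  5    52,750.00    38,320.9653   191,604.8266   1,149,628.9594
  Σ                 47,720.5316   214,353.6633   1,239,143.3134
P = 47,720.5316.
Convexity = Σ t(t+1)·PV / [P·(1+y)²] = 1,239,143.3134 / (47,720.5316 × 1.136356) = 22.85082.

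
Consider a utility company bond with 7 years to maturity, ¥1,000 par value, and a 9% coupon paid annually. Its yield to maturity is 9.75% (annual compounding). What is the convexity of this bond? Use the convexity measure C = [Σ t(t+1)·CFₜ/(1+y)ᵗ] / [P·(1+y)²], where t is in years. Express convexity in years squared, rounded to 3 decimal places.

33.060

With y = 0.0975:
  t   CF        PV=CF/(1+0.0975)^t    t·PV        t(t+1)·PV
  1        90.00        82.0046        82.0046         164.0091
  2        90.00        74.7194       149.4388         448.3165
  3        90.00        68.0815       204.2444         816.9776
  4        90.00        62.0332       248.1329       1,240.6646
  5        90.00        56.5223       282.6115       1,695.6692
  6        90.00        51.5010       309.0058       2,163.0404
  7     1,090.00       568.3224     3,978.2570      31,826.0560
  Σ                    963.1844     5,253.6950      38,354.7333
P = 963.1844.
Convexity = Σ t(t+1)·PV / [P·(1+y)²] = 38,354.7333 / (963.1844 × 1.204506) = 33.05982.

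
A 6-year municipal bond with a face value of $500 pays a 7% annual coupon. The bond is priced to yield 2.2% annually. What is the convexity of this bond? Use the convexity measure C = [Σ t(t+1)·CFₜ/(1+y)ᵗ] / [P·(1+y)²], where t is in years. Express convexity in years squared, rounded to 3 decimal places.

33.196

With y = 0.022:
  t   CF        PV=CF/(1+0.022)^t    t·PV        t(t+1)·PV
  1        35.00        34.2466        34.2466          68.4932
  2        35.00        33.5094        67.0187         201.0562
  3        35.00        32.7880        98.3641         393.4564
  4        35.00        32.0822       128.3289         641.6445
  5        35.00        31.3916       156.9580         941.7482
  6       535.00       469.5138     2,817.0831      19,719.5817
  Σ                    633.5317     3,301.9994      21,965.9801
P = 633.5317.
Convexity = Σ t(t+1)·PV / [P·(1+y)²] = 21,965.9801 / (633.5317 × 1.044484) = 33.19560.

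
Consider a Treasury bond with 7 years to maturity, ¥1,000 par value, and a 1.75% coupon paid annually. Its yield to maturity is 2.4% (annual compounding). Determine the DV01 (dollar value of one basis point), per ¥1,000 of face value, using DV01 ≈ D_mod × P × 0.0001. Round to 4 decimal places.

Periodic yield y = 0.024.
  t   CF        PV=CF/(1+0.024)^t    t·PV
  1        17.50        17.0898        17.0898
  2        17.50        16.6893        33.3786
  3        17.50        16.2981        48.8944
  4        17.50        15.9162        63.6646
  5        17.50        15.5431        77.7156
  6        17.50        15.1788        91.0730
  7     1,017.50       861.8560     6,032.9922
  Σ                    958.5714     6,364.8083
P = 958.5714; D_Mac = 6.63989 yrs; D_mod = 6.48427 yrs.
DV01 ≈ 6.48427 × 958.5714 × 0.0001 = 0.621563.

¥0.6216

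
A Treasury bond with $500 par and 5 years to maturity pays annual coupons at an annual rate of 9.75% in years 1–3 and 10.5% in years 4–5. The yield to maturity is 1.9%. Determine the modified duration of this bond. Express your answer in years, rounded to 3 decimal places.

4.236 years

Periodic yield y = 0.019. First find Macaulay duration:
  t   CF        PV=CF/(1+0.019)^t    t·PV
  1        48.75        47.8410        47.8410
  2        48.75        46.9490        93.8980
  3        48.75        46.0736       138.2208
  4        52.50        48.6926       194.7702
  5       552.50       502.8765     2,514.3826
  Σ                    692.4327     2,989.1126
P = 692.4327; Macaulay duration = 2,989.1126 / 692.4327 = 4.31683 years.
Modified duration = D_Mac / (1 + y) = 4.31683 / 1.019 = 4.23634 years.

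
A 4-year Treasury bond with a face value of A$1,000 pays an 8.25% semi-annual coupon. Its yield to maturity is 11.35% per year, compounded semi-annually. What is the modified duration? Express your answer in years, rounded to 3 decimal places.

3.270 years

Periodic yield y = 0.05675. First find Macaulay duration:
  t   CF        PV=CF/(1+0.05675)^t    t·PV
  1        41.25        39.0348        39.0348
  2        41.25        36.9385        73.8770
  3        41.25        34.9548       104.8645
  4        41.25        33.0777       132.3107
  5        41.25        31.3013       156.5066
  6        41.25        29.6204       177.7222
  7        41.25        28.0297       196.2078
  8     1,041.25       669.5407     5,356.3254
  Σ                    902.4978     6,236.8489
P = 902.4978; Macaulay duration = 6,236.8489 / 902.4978 = 6.91065 half-year periods = 3.45533 years.
Modified duration = D_Mac / (1 + y) = 3.45533 / 1.05675 = 3.26977 years.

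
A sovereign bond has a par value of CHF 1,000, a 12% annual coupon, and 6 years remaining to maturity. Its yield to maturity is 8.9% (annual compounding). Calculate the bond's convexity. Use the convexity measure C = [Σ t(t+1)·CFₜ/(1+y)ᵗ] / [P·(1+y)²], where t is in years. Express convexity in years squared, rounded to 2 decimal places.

With y = 0.089:
  t   CF        PV=CF/(1+0.089)^t    t·PV        t(t+1)·PV
  1       120.00       110.1928       110.1928         220.3857
  2       120.00       101.1872       202.3744         607.1231
  3       120.00        92.9175       278.7526       1,115.0102
  4       120.00        85.3237       341.2948       1,706.4742
  5       120.00        78.3505       391.7526       2,350.5154
  6     1,120.00       671.5073     4,029.0439      28,203.3070
  Σ                  1,139.4791     5,353.4110      34,202.8155
P = 1,139.4791.
Convexity = Σ t(t+1)·PV / [P·(1+y)²] = 34,202.8155 / (1,139.4791 × 1.185921) = 25.31044.

25.31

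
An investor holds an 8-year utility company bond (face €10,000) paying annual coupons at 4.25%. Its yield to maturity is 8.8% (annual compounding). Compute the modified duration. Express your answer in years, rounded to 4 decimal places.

Periodic yield y = 0.088. First find Macaulay duration:
  t   CF        PV=CF/(1+0.088)^t    t·PV
  1       425.00       390.6250       390.6250
  2       425.00       359.0303       718.0607
  3       425.00       329.9911       989.9733
  4       425.00       303.3007     1,213.2026
  5       425.00       278.7690     1,393.8449
  6       425.00       256.2215     1,537.3290
  7       425.00       235.4977     1,648.4839
  8    10,425.00     5,309.3933    42,475.1467
  Σ                  7,462.8286    50,366.6661
P = 7,462.8286; Macaulay duration = 50,366.6661 / 7,462.8286 = 6.74900 years.
Modified duration = D_Mac / (1 + y) = 6.74900 / 1.088 = 6.20313 years.

6.2031 years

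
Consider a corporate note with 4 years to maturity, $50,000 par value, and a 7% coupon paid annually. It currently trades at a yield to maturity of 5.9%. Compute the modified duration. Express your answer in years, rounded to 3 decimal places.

Periodic yield y = 0.059. First find Macaulay duration:
  t   CF        PV=CF/(1+0.059)^t    t·PV
  1     3,500.00     3,305.0047     3,305.0047
  2     3,500.00     3,120.8732     6,241.7464
  3     3,500.00     2,947.0002     8,841.0006
  4    53,500.00    42,537.3021   170,149.2084
  Σ                 51,910.1802   188,536.9601
P = 51,910.1802; Macaulay duration = 188,536.9601 / 51,910.1802 = 3.63198 years.
Modified duration = D_Mac / (1 + y) = 3.63198 / 1.059 = 3.42964 years.

3.430 years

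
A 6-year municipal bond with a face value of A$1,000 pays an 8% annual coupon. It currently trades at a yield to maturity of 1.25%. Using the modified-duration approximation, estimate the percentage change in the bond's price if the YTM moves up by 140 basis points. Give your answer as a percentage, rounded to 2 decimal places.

-7.13%

Periodic yield y = 0.0125. Modified duration first:
  t   CF        PV=CF/(1+0.0125)^t    t·PV
  1        80.00        79.0123        79.0123
  2        80.00        78.0369       156.0738
  3        80.00        77.0735       231.2204
  4        80.00        76.1219       304.4878
  5        80.00        75.1822       375.9108
  6     1,080.00     1,002.4289     6,014.5732
  Σ                  1,387.8557     7,161.2783
P = 1,387.8557; D_Mac = 5.15996 yrs; D_mod = 5.15996/(1+0.0125) = 5.09626 yrs.
ΔP/P ≈ -D_mod · Δy = -5.09626 × (+0.014) = -0.071348 = -7.1348%.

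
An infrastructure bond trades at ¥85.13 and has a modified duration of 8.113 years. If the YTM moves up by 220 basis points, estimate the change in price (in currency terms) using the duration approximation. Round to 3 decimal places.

-¥15.195

Duration approximation: ΔP/P ≈ -D_mod · Δy = -8.113 × (+0.022) = -0.178486.
ΔP ≈ 85.13 × (-0.178486) = -15.19451318.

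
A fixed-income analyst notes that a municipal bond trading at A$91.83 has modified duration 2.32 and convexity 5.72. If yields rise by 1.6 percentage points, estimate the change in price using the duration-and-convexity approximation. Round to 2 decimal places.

-A$3.34

Duration effect: -D_mod·Δy = -2.32 × (+0.016) = -0.037120
Convexity effect: ½·C·(Δy)² = 0.5 × 5.72 × (0.016)² = +0.00073216
ΔP/P ≈ -0.037120 + 0.00073216 = -0.03638784
ΔP ≈ 91.83 × (-0.03638784) = -3.3414953472.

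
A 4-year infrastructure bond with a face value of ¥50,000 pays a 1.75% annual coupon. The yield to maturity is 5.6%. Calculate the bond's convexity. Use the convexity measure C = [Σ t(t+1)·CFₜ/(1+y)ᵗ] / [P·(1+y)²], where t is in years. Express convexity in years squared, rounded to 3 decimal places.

With y = 0.056:
  t   CF        PV=CF/(1+0.056)^t    t·PV        t(t+1)·PV
  1       875.00       828.5985       828.5985       1,657.1970
  2       875.00       784.6577     1,569.3153       4,707.9459
  3       875.00       743.0470     2,229.1411       8,916.5643
  4    50,875.00    40,911.8152   163,647.2610     818,236.3049
  Σ                 43,268.1184   168,274.3158     833,518.0121
P = 43,268.1184.
Convexity = Σ t(t+1)·PV / [P·(1+y)²] = 833,518.0121 / (43,268.1184 × 1.115136) = 17.27504.

17.275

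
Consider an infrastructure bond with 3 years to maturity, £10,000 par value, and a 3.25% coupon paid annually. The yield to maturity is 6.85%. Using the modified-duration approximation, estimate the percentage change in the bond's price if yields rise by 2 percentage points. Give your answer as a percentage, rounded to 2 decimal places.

-5.43%

Periodic yield y = 0.0685. Modified duration first:
  t   CF        PV=CF/(1+0.0685)^t    t·PV
  1       325.00       304.1647       304.1647
  2       325.00       284.6652       569.3303
  3    10,325.00     8,463.8212    25,391.4636
  Σ                  9,052.6511    26,264.9587
P = 9,052.6511; D_Mac = 2.90136 yrs; D_mod = 2.90136/(1+0.0685) = 2.71535 yrs.
ΔP/P ≈ -D_mod · Δy = -2.71535 × (+0.02) = -0.054307 = -5.4307%.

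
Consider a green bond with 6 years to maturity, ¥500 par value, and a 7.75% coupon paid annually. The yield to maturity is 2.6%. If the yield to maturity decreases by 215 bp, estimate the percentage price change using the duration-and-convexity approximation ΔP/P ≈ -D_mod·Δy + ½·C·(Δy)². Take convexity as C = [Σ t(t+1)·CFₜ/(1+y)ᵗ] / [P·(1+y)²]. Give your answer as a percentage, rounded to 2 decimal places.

With y = 0.026:
  t   CF        PV=CF/(1+0.026)^t    t·PV        t(t+1)·PV
  1        38.75        37.7680        37.7680          75.5361
  2        38.75        36.8109        73.6219         220.8657
  3        38.75        35.8781       107.6343         430.5374
  4        38.75        34.9689       139.8757         699.3785
  5        38.75        34.0828       170.4139       1,022.4831
  6       538.75       461.8523     2,771.1138      19,397.7969
  Σ                    641.3611     3,300.4277      21,846.5977
P = 641.3611; D_Mac = 5.14597 yrs; D_mod = 5.01557 yrs; C = 32.35836.
Duration effect: -5.01557 × (-0.0215) = +0.107835
Convexity effect: 0.5 × 32.35836 × (-0.0215)² = +0.0074788
ΔP/P ≈ +0.107835 + 0.0074788 = +0.115314 = +11.5314%.

+11.53%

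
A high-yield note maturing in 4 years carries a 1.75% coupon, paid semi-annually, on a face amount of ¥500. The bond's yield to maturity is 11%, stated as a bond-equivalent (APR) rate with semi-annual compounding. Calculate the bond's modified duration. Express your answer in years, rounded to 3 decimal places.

3.651 years

Periodic yield y = 0.055. First find Macaulay duration:
  t   CF        PV=CF/(1+0.055)^t    t·PV
  1        4.375         4.1469         4.1469
  2        4.375         3.9307         7.8615
  3        4.375         3.7258        11.1774
  4        4.375         3.5316        14.1263
  5        4.375         3.3475        16.7373
  6        4.375         3.1730        19.0377
  7        4.375         3.0075        21.0528
  8      504.375       328.6502     2,629.2014
  Σ                    353.5132     2,723.3413
P = 353.5132; Macaulay duration = 2,723.3413 / 353.5132 = 7.70365 half-year periods = 3.85182 years.
Modified duration = D_Mac / (1 + y) = 3.85182 / 1.055 = 3.65102 years.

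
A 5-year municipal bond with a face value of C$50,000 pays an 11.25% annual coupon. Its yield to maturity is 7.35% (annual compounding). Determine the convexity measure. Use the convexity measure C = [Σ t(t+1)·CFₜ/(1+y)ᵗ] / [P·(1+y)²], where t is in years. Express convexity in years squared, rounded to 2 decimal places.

With y = 0.0735:
  t   CF        PV=CF/(1+0.0735)^t    t·PV        t(t+1)·PV
  1     5,625.00     5,239.8696     5,239.8696      10,479.7392
  2     5,625.00     4,881.1081     9,762.2163      29,286.6488
  3     5,625.00     4,546.9102    13,640.7307      54,562.9228
  4     5,625.00     4,235.5941    16,942.3763      84,711.8814
  5    55,625.00    39,017.5306   195,087.6532   1,170,525.9193
  Σ                 57,921.0127   240,672.8461   1,349,567.1115
P = 57,921.0127.
Convexity = Σ t(t+1)·PV / [P·(1+y)²] = 1,349,567.1115 / (57,921.0127 × 1.152402) = 20.21875.

20.22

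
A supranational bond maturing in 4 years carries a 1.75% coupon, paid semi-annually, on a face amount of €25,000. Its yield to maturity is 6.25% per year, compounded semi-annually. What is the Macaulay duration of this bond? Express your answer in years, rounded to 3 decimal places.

Periodic yield y = 0.03125. Discount each cash flow and weight by its period:
  t   CF        PV=CF/(1+0.03125)^t    t·PV
  1       218.75       212.1212       212.1212
  2       218.75       205.6933       411.3866
  3       218.75       199.4602       598.3805
  4       218.75       193.4159       773.6637
  5       218.75       187.5548       937.7742
  6       218.75       181.8714     1,091.2281
  7       218.75       176.3601     1,234.5207
  8    25,218.75    19,715.6847   157,725.4775
  Σ                 21,072.1616   162,984.5524
Price P = Σ PV = 21,072.1616.
Macaulay duration = Σ(t·PV) / P = 162,984.5524 / 21,072.1616 = 7.73459 half-year periods.
In years: 7.73459 / 2 = 3.86730 years.

3.867 years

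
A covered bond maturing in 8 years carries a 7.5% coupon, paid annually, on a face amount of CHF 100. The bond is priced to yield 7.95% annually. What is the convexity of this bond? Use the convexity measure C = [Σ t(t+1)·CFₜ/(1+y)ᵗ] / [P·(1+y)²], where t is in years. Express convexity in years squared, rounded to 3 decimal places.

With y = 0.0795:
  t   CF        PV=CF/(1+0.0795)^t    t·PV        t(t+1)·PV
  1         7.50         6.9477         6.9477          13.8953
  2         7.50         6.4360        12.8720          38.6160
  3         7.50         5.9620        17.8861          71.5442
  4         7.50         5.5229        22.0918         110.4589
  5         7.50         5.1162        25.5810         153.4862
  6         7.50         4.7394        28.4365         199.0557
  7         7.50         4.3904        30.7327         245.8616
  8       107.50        58.2945       466.3557       4,197.2012
  Σ                     97.4091       610.9034       5,030.1192
P = 97.4091.
Convexity = Σ t(t+1)·PV / [P·(1+y)²] = 5,030.1192 / (97.4091 × 1.165320) = 44.31324.

44.313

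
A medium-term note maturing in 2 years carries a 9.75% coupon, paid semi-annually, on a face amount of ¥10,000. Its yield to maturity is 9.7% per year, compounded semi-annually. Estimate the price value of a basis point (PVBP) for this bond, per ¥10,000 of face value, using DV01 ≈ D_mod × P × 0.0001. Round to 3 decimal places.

Periodic yield y = 0.0485.
  t   CF        PV=CF/(1+0.0485)^t    t·PV
  1       487.50       464.9499       464.9499
  2       487.50       443.4429       886.8859
  3       487.50       422.9308     1,268.7924
  4    10,487.50     8,677.5722    34,710.2887
  Σ                 10,008.8959    37,330.9169
P = 10,008.8959; D_Mac = 3.72977 half-year periods = 1.86489 yrs; D_mod = 1.77862 yrs.
DV01 ≈ 1.77862 × 10,008.8959 × 0.0001 = 1.780206.

¥1.780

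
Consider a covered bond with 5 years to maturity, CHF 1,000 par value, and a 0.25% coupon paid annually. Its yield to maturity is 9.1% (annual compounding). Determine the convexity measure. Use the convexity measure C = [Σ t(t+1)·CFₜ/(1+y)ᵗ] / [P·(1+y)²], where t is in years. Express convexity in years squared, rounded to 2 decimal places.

With y = 0.091:
  t   CF        PV=CF/(1+0.091)^t    t·PV        t(t+1)·PV
  1         2.50         2.2915         2.2915           4.5830
  2         2.50         2.1003         4.2007          12.6021
  3         2.50         1.9252         5.7755          23.1019
  4         2.50         1.7646         7.0583          35.2916
  5     1,002.50       648.5756     3,242.8782      19,457.2690
  Σ                    656.6572     3,262.2041      19,532.8474
P = 656.6572.
Convexity = Σ t(t+1)·PV / [P·(1+y)²] = 19,532.8474 / (656.6572 × 1.190281) = 24.99064.

24.99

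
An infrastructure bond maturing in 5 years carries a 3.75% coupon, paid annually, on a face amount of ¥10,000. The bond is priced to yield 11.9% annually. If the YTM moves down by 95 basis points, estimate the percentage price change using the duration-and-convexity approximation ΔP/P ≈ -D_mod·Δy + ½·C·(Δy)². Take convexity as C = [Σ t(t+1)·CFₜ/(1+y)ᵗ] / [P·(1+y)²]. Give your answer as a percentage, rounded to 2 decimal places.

With y = 0.119:
  t   CF        PV=CF/(1+0.119)^t    t·PV        t(t+1)·PV
  1       375.00       335.1206       335.1206         670.2413
  2       375.00       299.4823       598.9645       1,796.8935
  3       375.00       267.6338       802.9015       3,211.6060
  4       375.00       239.1723       956.6893       4,783.4465
  5    10,375.00     5,913.4057    29,567.0283     177,402.1698
  Σ                  7,054.8147    32,260.7042     187,864.3571
P = 7,054.8147; D_Mac = 4.57286 yrs; D_mod = 4.08656 yrs; C = 21.26663.
Duration effect: -4.08656 × (-0.0095) = +0.038822
Convexity effect: 0.5 × 21.26663 × (-0.0095)² = +0.0009597
ΔP/P ≈ +0.038822 + 0.0009597 = +0.039782 = +3.9782%.

+3.98%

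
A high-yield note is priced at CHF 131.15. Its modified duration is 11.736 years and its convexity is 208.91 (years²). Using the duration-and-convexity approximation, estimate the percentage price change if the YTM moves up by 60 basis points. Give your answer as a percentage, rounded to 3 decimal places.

Duration effect: -D_mod·Δy = -11.736 × (+0.006) = -0.070416
Convexity effect: ½·C·(Δy)² = 0.5 × 208.91 × (0.006)² = +0.00376038
ΔP/P ≈ -0.070416 + 0.00376038 = -0.06665562
= -6.665562%.

-6.666%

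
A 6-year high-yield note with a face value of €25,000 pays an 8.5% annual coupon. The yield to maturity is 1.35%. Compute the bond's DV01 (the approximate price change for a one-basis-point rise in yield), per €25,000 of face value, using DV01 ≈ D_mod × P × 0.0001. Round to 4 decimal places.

€17.8114

Periodic yield y = 0.0135.
  t   CF        PV=CF/(1+0.0135)^t    t·PV
  1     2,125.00     2,096.6946     2,096.6946
  2     2,125.00     2,068.7663     4,137.5326
  3     2,125.00     2,041.2099     6,123.6298
  4     2,125.00     2,014.0207     8,056.0827
  5     2,125.00     1,987.1936     9,935.9678
  6    27,125.00    25,028.0624   150,168.3743
  Σ                 35,235.9474   180,518.2817
P = 35,235.9474; D_Mac = 5.12313 yrs; D_mod = 5.05489 yrs.
DV01 ≈ 5.05489 × 35,235.9474 × 0.0001 = 17.811375.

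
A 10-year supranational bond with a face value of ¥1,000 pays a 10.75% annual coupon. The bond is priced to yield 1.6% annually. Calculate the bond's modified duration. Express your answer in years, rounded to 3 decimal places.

7.399 years

Periodic yield y = 0.016. First find Macaulay duration:
  t   CF        PV=CF/(1+0.016)^t    t·PV
  1       107.50       105.8071       105.8071
  2       107.50       104.1408       208.2817
  3       107.50       102.5008       307.5025
  4       107.50       100.8866       403.5465
  5       107.50        99.2979       496.4893
  6       107.50        97.7341       586.4047
  7       107.50        96.1950       673.3650
  8       107.50        94.6801       757.4410
  9       107.50        93.1891       838.7019
  10    1,107.50       944.9453     9,449.4527
  Σ                  1,839.3769    13,826.9924
P = 1,839.3769; Macaulay duration = 13,826.9924 / 1,839.3769 = 7.51722 years.
Modified duration = D_Mac / (1 + y) = 7.51722 / 1.016 = 7.39883 years.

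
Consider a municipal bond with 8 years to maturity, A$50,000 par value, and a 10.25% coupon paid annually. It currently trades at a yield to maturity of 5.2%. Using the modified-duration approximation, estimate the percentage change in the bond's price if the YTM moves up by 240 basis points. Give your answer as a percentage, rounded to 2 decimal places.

Periodic yield y = 0.052. Modified duration first:
  t   CF        PV=CF/(1+0.052)^t    t·PV
  1     5,125.00     4,871.6730     4,871.6730
  2     5,125.00     4,630.8679     9,261.7357
  3     5,125.00     4,401.9657    13,205.8970
  4     5,125.00     4,184.3780    16,737.5120
  5     5,125.00     3,977.5456    19,887.7282
  6     5,125.00     3,780.9369    22,685.6215
  7     5,125.00     3,594.0465    25,158.3255
  8    55,125.00    36,747.0672   293,976.5378
  Σ                 66,188.4808   405,785.0307
P = 66,188.4808; D_Mac = 6.13075 yrs; D_mod = 6.13075/(1+0.052) = 5.82771 yrs.
ΔP/P ≈ -D_mod · Δy = -5.82771 × (+0.024) = -0.139865 = -13.9865%.

-13.99%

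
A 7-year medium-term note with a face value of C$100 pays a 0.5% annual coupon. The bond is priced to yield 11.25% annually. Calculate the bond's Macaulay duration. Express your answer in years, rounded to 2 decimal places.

Periodic yield y = 0.1125. Discount each cash flow and weight by its year:
  t   CF        PV=CF/(1+0.1125)^t    t·PV
  1         0.50         0.4494         0.4494
  2         0.50         0.4040         0.8080
  3         0.50         0.3631         1.0894
  4         0.50         0.3264         1.3057
  5         0.50         0.2934         1.4670
  6         0.50         0.2637         1.5824
  7       100.50        47.6503       333.5523
  Σ                     49.7505       340.2543
Price P = Σ PV = 49.7505.
Macaulay duration = Σ(t·PV) / P = 340.2543 / 49.7505 = 6.83922 years.

6.84 years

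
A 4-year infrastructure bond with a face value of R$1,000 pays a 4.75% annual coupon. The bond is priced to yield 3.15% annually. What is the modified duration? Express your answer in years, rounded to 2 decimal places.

3.63 years

Periodic yield y = 0.0315. First find Macaulay duration:
  t   CF        PV=CF/(1+0.0315)^t    t·PV
  1        47.50        46.0494        46.0494
  2        47.50        44.6432        89.2864
  3        47.50        43.2799       129.8396
  4     1,047.50       925.2884     3,701.1535
  Σ                  1,059.2609     3,966.3289
P = 1,059.2609; Macaulay duration = 3,966.3289 / 1,059.2609 = 3.74443 years.
Modified duration = D_Mac / (1 + y) = 3.74443 / 1.0315 = 3.63008 years.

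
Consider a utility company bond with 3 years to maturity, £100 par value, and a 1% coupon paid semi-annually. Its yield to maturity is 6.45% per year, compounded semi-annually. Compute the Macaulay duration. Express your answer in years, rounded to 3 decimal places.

Periodic yield y = 0.03225. Discount each cash flow and weight by its period:
  t   CF        PV=CF/(1+0.03225)^t    t·PV
  1         0.50         0.4844         0.4844
  2         0.50         0.4692         0.9385
  3         0.50         0.4546         1.3638
  4         0.50         0.4404         1.7615
  5         0.50         0.4266         2.1331
  6       100.50        83.0724       498.4343
  Σ                     85.3476       505.1156
Price P = Σ PV = 85.3476.
Macaulay duration = Σ(t·PV) / P = 505.1156 / 85.3476 = 5.91833 half-year periods.
In years: 5.91833 / 2 = 2.95917 years.

2.959 years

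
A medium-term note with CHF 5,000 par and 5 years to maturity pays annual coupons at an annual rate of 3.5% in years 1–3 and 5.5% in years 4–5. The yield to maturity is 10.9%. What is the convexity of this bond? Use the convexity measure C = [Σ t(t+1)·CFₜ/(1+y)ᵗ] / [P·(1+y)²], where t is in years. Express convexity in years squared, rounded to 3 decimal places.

With y = 0.109:
  t   CF        PV=CF/(1+0.109)^t    t·PV        t(t+1)·PV
  1       175.00       157.7998       157.7998         315.5996
  2       175.00       142.2902       284.5804         853.7411
  3       175.00       128.3049       384.9148       1,539.6594
  4       275.00       181.8053       727.2211       3,636.1057
  5     5,275.00     3,144.5951    15,722.9755      94,337.8530
  Σ                  3,754.7953    17,277.4917     100,682.9589
P = 3,754.7953.
Convexity = Σ t(t+1)·PV / [P·(1+y)²] = 100,682.9589 / (3,754.7953 × 1.229881) = 21.80252.

21.803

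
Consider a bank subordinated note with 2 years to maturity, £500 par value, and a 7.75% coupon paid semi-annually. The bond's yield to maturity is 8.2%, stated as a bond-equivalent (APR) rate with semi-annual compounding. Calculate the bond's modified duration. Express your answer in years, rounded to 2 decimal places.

Periodic yield y = 0.041. First find Macaulay duration:
  t   CF        PV=CF/(1+0.041)^t    t·PV
  1       19.375        18.6119        18.6119
  2       19.375        17.8789        35.7578
  3       19.375        17.1747        51.5241
  4      519.375       442.2605     1,769.0419
  Σ                    495.9260     1,874.9357
P = 495.9260; Macaulay duration = 1,874.9357 / 495.9260 = 3.78068 half-year periods = 1.89034 years.
Modified duration = D_Mac / (1 + y) = 1.89034 / 1.041 = 1.81589 years.

1.82 years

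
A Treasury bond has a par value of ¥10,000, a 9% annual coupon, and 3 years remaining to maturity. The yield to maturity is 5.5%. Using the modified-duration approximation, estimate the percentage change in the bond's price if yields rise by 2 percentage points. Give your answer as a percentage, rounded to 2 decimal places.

-5.25%

Periodic yield y = 0.055. Modified duration first:
  t   CF        PV=CF/(1+0.055)^t    t·PV
  1       900.00       853.0806       853.0806
  2       900.00       808.6072     1,617.2143
  3    10,900.00     9,282.5889    27,847.7668
  Σ                 10,944.2767    30,318.0617
P = 10,944.2767; D_Mac = 2.77022 yrs; D_mod = 2.77022/(1+0.055) = 2.62580 yrs.
ΔP/P ≈ -D_mod · Δy = -2.62580 × (+0.02) = -0.052516 = -5.2516%.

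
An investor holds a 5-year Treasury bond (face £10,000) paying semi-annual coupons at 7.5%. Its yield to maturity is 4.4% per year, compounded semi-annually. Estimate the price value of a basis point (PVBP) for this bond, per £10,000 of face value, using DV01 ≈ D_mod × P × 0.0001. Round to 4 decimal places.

Periodic yield y = 0.022.
  t   CF        PV=CF/(1+0.022)^t    t·PV
  1       375.00       366.9276       366.9276
  2       375.00       359.0290       718.0579
  3       375.00       351.3003     1,053.9010
  4       375.00       343.7381     1,374.9524
  5       375.00       336.3387     1,681.6933
  6       375.00       329.0985     1,974.5910
  7       375.00       322.0142     2,254.0993
  8       375.00       315.0824     2,520.6589
  9       375.00       308.2998     2,774.6980
  10   10,375.00     8,346.0147    83,460.1474
  Σ                 11,377.8432    98,179.7268
P = 11,377.8432; D_Mac = 8.62903 half-year periods = 4.31451 yrs; D_mod = 4.22164 yrs.
DV01 ≈ 4.22164 × 11,377.8432 × 0.0001 = 4.803313.

£4.8033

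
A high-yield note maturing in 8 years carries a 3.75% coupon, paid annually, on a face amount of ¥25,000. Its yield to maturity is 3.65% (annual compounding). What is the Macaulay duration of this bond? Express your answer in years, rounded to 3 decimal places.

7.062 years

Periodic yield y = 0.0365. Discount each cash flow and weight by its year:
  t   CF        PV=CF/(1+0.0365)^t    t·PV
  1       937.50       904.4863       904.4863
  2       937.50       872.6351     1,745.2701
  3       937.50       841.9055     2,525.7166
  4       937.50       812.2581     3,249.0324
  5       937.50       783.6547     3,918.2735
  6       937.50       756.0586     4,536.3514
  7       937.50       729.4342     5,106.0395
  8    25,937.50    19,470.3457   155,762.7656
  Σ                 25,170.7781   177,747.9354
Price P = Σ PV = 25,170.7781.
Macaulay duration = Σ(t·PV) / P = 177,747.9354 / 25,170.7781 = 7.06168 years.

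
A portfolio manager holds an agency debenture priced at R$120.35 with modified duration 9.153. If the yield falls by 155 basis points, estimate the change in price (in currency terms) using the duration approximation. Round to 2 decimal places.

Duration approximation: ΔP/P ≈ -D_mod · Δy = -9.153 × (-0.0155) = +0.1418715.
ΔP ≈ 120.35 × (+0.1418715) = +17.074235025.

+R$17.07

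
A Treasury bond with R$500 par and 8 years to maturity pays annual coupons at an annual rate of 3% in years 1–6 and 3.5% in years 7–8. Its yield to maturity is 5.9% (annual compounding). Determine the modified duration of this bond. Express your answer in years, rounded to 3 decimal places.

Periodic yield y = 0.059. First find Macaulay duration:
  t   CF        PV=CF/(1+0.059)^t    t·PV
  1        15.00        14.1643        14.1643
  2        15.00        13.3752        26.7503
  3        15.00        12.6300        37.8900
  4        15.00        11.9263        47.7054
  5        15.00        11.2619        56.3095
  6        15.00        10.6345        63.8068
  7        17.50        11.7156        82.0095
  8       517.50       327.1468     2,617.1744
  Σ                    412.8546     2,945.8102
P = 412.8546; Macaulay duration = 2,945.8102 / 412.8546 = 7.13522 years.
Modified duration = D_Mac / (1 + y) = 7.13522 / 1.059 = 6.73770 years.

6.738 years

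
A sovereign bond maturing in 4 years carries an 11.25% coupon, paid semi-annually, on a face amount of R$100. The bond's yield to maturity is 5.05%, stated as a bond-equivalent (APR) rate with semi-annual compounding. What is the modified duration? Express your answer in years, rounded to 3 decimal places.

3.318 years

Periodic yield y = 0.02525. First find Macaulay duration:
  t   CF        PV=CF/(1+0.02525)^t    t·PV
  1        5.625         5.4865         5.4865
  2        5.625         5.3513        10.7027
  3        5.625         5.2196        15.6587
  4        5.625         5.0910        20.3640
  5        5.625         4.9656        24.8281
  6        5.625         4.8433        29.0600
  7        5.625         4.7240        33.0683
  8      105.625        86.5224       692.1791
  Σ                    122.2038       831.3473
P = 122.2038; Macaulay duration = 831.3473 / 122.2038 = 6.80296 half-year periods = 3.40148 years.
Modified duration = D_Mac / (1 + y) = 3.40148 / 1.02525 = 3.31771 years.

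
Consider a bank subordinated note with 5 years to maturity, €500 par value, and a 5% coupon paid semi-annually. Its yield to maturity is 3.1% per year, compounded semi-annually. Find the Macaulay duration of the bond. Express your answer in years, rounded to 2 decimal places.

Periodic yield y = 0.0155. Discount each cash flow and weight by its period:
  t   CF        PV=CF/(1+0.0155)^t    t·PV
  1        12.50        12.3092        12.3092
  2        12.50        12.1213        24.2427
  3        12.50        11.9363        35.8089
  4        12.50        11.7541        47.0165
  5        12.50        11.5747        57.8736
  6        12.50        11.3980        68.3883
  7        12.50        11.2241        78.5685
  8        12.50        11.0528        88.4220
  9        12.50        10.8841        97.9565
  10      512.50       439.4349     4,394.3495
  Σ                    543.6896     4,904.9357
Price P = Σ PV = 543.6896.
Macaulay duration = Σ(t·PV) / P = 4,904.9357 / 543.6896 = 9.02157 half-year periods.
In years: 9.02157 / 2 = 4.51079 years.

4.51 years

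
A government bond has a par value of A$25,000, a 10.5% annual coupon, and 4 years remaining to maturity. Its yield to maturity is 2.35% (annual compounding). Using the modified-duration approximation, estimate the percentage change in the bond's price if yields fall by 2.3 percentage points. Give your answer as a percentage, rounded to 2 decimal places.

+7.95%

Periodic yield y = 0.0235. Modified duration first:
  t   CF        PV=CF/(1+0.0235)^t    t·PV
  1     2,625.00     2,564.7289     2,564.7289
  2     2,625.00     2,505.8416     5,011.6832
  3     2,625.00     2,448.3064     7,344.9192
  4    27,625.00    25,173.9230   100,695.6918
  Σ                 32,692.7998   115,617.0231
P = 32,692.7998; D_Mac = 3.53647 yrs; D_mod = 3.53647/(1+0.0235) = 3.45527 yrs.
ΔP/P ≈ -D_mod · Δy = -3.45527 × (-0.023) = +0.079471 = +7.9471%.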